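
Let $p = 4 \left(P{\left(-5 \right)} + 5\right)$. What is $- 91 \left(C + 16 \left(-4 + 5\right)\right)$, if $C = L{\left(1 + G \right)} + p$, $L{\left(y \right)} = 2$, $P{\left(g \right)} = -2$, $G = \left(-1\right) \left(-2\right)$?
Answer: $-2730$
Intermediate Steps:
$G = 2$
$p = 12$ ($p = 4 \left(-2 + 5\right) = 4 \cdot 3 = 12$)
$C = 14$ ($C = 2 + 12 = 14$)
$- 91 \left(C + 16 \left(-4 + 5\right)\right) = - 91 \left(14 + 16 \left(-4 + 5\right)\right) = - 91 \left(14 + 16 \cdot 1\right) = - 91 \left(14 + 16\right) = \left(-91\right) 30 = -2730$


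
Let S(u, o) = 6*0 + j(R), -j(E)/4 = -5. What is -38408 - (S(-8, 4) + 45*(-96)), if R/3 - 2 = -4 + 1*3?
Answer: -34108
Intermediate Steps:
R = 3 (R = 6 + 3*(-4 + 1*3) = 6 + 3*(-4 + 3) = 6 + 3*(-1) = 6 - 3 = 3)
j(E) = 20 (j(E) = -4*(-5) = 20)
S(u, o) = 20 (S(u, o) = 6*0 + 20 = 0 + 20 = 20)
-38408 - (S(-8, 4) + 45*(-96)) = -38408 - (20 + 45*(-96)) = -38408 - (20 - 4320) = -38408 - 1*(-4300) = -38408 + 4300 = -34108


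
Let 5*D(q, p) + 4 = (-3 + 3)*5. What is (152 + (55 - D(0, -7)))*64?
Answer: 66496/5 ≈ 13299.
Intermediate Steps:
D(q, p) = -⅘ (D(q, p) = -⅘ + ((-3 + 3)*5)/5 = -⅘ + (0*5)/5 = -⅘ + (⅕)*0 = -⅘ + 0 = -⅘)
(152 + (55 - D(0, -7)))*64 = (152 + (55 - 1*(-⅘)))*64 = (152 + (55 + ⅘))*64 = (152 + 279/5)*64 = (1039/5)*64 = 66496/5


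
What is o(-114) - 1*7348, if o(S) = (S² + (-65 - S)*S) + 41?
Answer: 103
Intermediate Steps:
o(S) = 41 + S² + S*(-65 - S) (o(S) = (S² + S*(-65 - S)) + 41 = 41 + S² + S*(-65 - S))
o(-114) - 1*7348 = (41 - 65*(-114)) - 1*7348 = (41 + 7410) - 7348 = 7451 - 7348 = 103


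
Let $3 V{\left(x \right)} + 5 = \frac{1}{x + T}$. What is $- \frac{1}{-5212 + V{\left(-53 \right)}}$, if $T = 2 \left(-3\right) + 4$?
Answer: $\frac{55}{286752} \approx 0.0001918$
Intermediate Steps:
$T = -2$ ($T = -6 + 4 = -2$)
$V{\left(x \right)} = - \frac{5}{3} + \frac{1}{3 \left(-2 + x\right)}$ ($V{\left(x \right)} = - \frac{5}{3} + \frac{1}{3 \left(x - 2\right)} = - \frac{5}{3} + \frac{1}{3 \left(-2 + x\right)}$)
$- \frac{1}{-5212 + V{\left(-53 \right)}} = - \frac{1}{-5212 + \frac{11 - -265}{3 \left(-2 - 53\right)}} = - \frac{1}{-5212 + \frac{11 + 265}{3 \left(-55\right)}} = - \frac{1}{-5212 + \frac{1}{3} \left(- \frac{1}{55}\right) 276} = - \frac{1}{-5212 - \frac{92}{55}} = - \frac{1}{- \frac{286752}{55}} = \left(-1\right) \left(- \frac{55}{286752}\right) = \frac{55}{286752}$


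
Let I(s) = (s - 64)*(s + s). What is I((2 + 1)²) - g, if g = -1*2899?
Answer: 1909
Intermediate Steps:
g = -2899
I(s) = 2*s*(-64 + s) (I(s) = (-64 + s)*(2*s) = 2*s*(-64 + s))
I((2 + 1)²) - g = 2*(2 + 1)²*(-64 + (2 + 1)²) - 1*(-2899) = 2*3²*(-64 + 3²) + 2899 = 2*9*(-64 + 9) + 2899 = 2*9*(-55) + 2899 = -990 + 2899 = 1909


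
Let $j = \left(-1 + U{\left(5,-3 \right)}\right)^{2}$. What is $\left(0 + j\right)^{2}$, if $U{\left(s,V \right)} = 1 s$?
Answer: $256$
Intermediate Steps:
$U{\left(s,V \right)} = s$
$j = 16$ ($j = \left(-1 + 5\right)^{2} = 4^{2} = 16$)
$\left(0 + j\right)^{2} = \left(0 + 16\right)^{2} = 16^{2} = 256$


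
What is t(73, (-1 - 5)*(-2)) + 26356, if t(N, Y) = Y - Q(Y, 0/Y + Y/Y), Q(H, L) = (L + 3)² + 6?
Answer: 26346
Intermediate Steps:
Q(H, L) = 6 + (3 + L)² (Q(H, L) = (3 + L)² + 6 = 6 + (3 + L)²)
t(N, Y) = -22 + Y (t(N, Y) = Y - (6 + (3 + (0/Y + Y/Y))²) = Y - (6 + (3 + (0 + 1))²) = Y - (6 + (3 + 1)²) = Y - (6 + 4²) = Y - (6 + 16) = Y - 1*22 = Y - 22 = -22 + Y)
t(73, (-1 - 5)*(-2)) + 26356 = (-22 + (-1 - 5)*(-2)) + 26356 = (-22 - 6*(-2)) + 26356 = (-22 + 12) + 26356 = -10 + 26356 = 26346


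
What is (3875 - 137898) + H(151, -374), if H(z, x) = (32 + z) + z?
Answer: -133689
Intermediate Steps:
H(z, x) = 32 + 2*z
(3875 - 137898) + H(151, -374) = (3875 - 137898) + (32 + 2*151) = -134023 + (32 + 302) = -134023 + 334 = -133689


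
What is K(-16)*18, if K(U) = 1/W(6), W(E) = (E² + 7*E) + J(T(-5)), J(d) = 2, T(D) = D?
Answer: 9/40 ≈ 0.22500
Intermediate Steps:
W(E) = 2 + E² + 7*E (W(E) = (E² + 7*E) + 2 = 2 + E² + 7*E)
K(U) = 1/80 (K(U) = 1/(2 + 6² + 7*6) = 1/(2 + 36 + 42) = 1/80)
K(-16)*18 = (1/80)*18 = 9/40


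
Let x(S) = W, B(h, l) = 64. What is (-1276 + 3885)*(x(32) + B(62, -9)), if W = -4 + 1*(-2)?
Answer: 151322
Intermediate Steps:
W = -6 (W = -4 - 2 = -6)
x(S) = -6
(-1276 + 3885)*(x(32) + B(62, -9)) = (-1276 + 3885)*(-6 + 64) = 2609*58 = 151322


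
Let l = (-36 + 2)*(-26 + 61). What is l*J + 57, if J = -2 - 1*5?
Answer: 8387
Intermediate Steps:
J = -7 (J = -2 - 5 = -7)
l = -1190 (l = -34*35 = -1190)
l*J + 57 = -1190*(-7) + 57 = 8330 + 57 = 8387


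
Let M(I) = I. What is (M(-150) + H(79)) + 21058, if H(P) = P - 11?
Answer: 20976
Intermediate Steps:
H(P) = -11 + P
(M(-150) + H(79)) + 21058 = (-150 + (-11 + 79)) + 21058 = (-150 + 68) + 21058 = -82 + 21058 = 20976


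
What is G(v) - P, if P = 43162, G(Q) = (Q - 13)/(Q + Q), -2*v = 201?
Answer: -17350897/402 ≈ -43161.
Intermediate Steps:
v = -201/2 (v = -½*201 = -201/2 ≈ -100.50)
G(Q) = (-13 + Q)/(2*Q) (G(Q) = (-13 + Q)/((2*Q)) = (-13 + Q)*(1/(2*Q)) = (-13 + Q)/(2*Q))
G(v) - P = (-13 - 201/2)/(2*(-201/2)) - 1*43162 = (½)*(-2/201)*(-227/2) - 43162 = 227/402 - 43162 = -17350897/402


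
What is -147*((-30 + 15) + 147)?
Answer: -19404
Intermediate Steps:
-147*((-30 + 15) + 147) = -147*(-15 + 147) = -147*132 = -19404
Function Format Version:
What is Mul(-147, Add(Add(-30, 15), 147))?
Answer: -19404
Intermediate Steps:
Mul(-147, Add(Add(-30, 15), 147)) = Mul(-147, Add(-15, 147)) = Mul(-147, 132) = -19404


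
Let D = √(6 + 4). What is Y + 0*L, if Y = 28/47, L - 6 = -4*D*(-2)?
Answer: 28/47 ≈ 0.59575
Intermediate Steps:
D = √10 ≈ 3.1623
L = 6 + 8*√10 (L = 6 - 4*√10*(-2) = 6 + 8*√10 ≈ 31.298)
Y = 28/47 (Y = 28*(1/47) = 28/47 ≈ 0.59575)
Y + 0*L = 28/47 + 0*(6 + 8*√10) = 28/47 + 0 = 28/47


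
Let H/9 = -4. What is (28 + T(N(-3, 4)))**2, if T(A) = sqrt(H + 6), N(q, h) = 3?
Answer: (28 + I*sqrt(30))**2 ≈ 754.0 + 306.72*I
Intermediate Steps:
H = -36 (H = 9*(-4) = -36)
T(A) = I*sqrt(30) (T(A) = sqrt(-36 + 6) = sqrt(-30) = I*sqrt(30))
(28 + T(N(-3, 4)))**2 = (28 + I*sqrt(30))**2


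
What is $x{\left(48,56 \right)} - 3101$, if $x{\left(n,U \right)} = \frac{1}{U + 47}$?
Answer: $- \frac{319402}{103} \approx -3101.0$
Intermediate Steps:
$x{\left(n,U \right)} = \frac{1}{47 + U}$
$x{\left(48,56 \right)} - 3101 = \frac{1}{47 + 56} - 3101 = \frac{1}{103} - 3101 = - \frac{319402}{103}$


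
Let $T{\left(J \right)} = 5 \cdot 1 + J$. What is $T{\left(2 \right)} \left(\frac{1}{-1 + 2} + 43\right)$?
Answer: $308$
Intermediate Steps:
$T{\left(J \right)} = 5 + J$
$T{\left(2 \right)} \left(\frac{1}{-1 + 2} + 43\right) = \left(5 + 2\right) \left(\frac{1}{-1 + 2} + 43\right) = 7 \left(1^{-1} + 43\right) = 7 \left(1 + 43\right) = 7 \cdot 44 = 308$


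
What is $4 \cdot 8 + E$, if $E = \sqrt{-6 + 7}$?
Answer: $33$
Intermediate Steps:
$E = 1$ ($E = \sqrt{1} = 1$)
$4 \cdot 8 + E = 4 \cdot 8 + 1 = 32 + 1 = 33$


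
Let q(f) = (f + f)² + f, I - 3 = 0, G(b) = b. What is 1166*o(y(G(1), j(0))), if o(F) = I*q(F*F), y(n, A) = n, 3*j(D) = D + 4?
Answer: 17490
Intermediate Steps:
j(D) = 4/3 + D/3 (j(D) = (D + 4)/3 = (4 + D)/3 = 4/3 + D/3)
I = 3 (I = 3 + 0 = 3)
q(f) = f + 4*f² (q(f) = (2*f)² + f = 4*f² + f = f + 4*f²)
o(F) = 3*F²*(1 + 4*F²) (o(F) = 3*((F*F)*(1 + 4*(F*F))) = 3*(F²*(1 + 4*F²)) = 3*F²*(1 + 4*F²))
1166*o(y(G(1), j(0))) = 1166*(1²*(3 + 12*1²)) = 1166*(1*(3 + 12*1)) = 1166*(1*(3 + 12)) = 1166*(1*15) = 1166*15 = 17490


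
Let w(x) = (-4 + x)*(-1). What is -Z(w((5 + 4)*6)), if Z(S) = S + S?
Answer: 100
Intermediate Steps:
w(x) = 4 - x
Z(S) = 2*S
-Z(w((5 + 4)*6)) = -2*(4 - (5 + 4)*6) = -2*(4 - 9*6) = -2*(4 - 1*54) = -2*(4 - 54) = -2*(-50) = -1*(-100) = 100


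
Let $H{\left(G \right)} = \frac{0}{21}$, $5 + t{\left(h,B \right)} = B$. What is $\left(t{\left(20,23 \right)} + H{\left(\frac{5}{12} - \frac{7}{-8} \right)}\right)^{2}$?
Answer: $324$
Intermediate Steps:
$t{\left(h,B \right)} = -5 + B$
$H{\left(G \right)} = 0$ ($H{\left(G \right)} = 0 \cdot \frac{1}{21} = 0$)
$\left(t{\left(20,23 \right)} + H{\left(\frac{5}{12} - \frac{7}{-8} \right)}\right)^{2} = \left(\left(-5 + 23\right) + 0\right)^{2} = \left(18 + 0\right)^{2} = 18^{2} = 324$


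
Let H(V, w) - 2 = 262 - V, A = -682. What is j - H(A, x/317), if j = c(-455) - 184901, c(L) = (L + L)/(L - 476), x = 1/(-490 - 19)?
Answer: -24717521/133 ≈ -1.8585e+5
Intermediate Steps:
x = -1/509 (x = 1/(-509) = -1/509 ≈ -0.0019646)
c(L) = 2*L/(-476 + L) (c(L) = (2*L)/(-476 + L) = 2*L/(-476 + L))
j = -24591703/133 (j = 2*(-455)/(-476 - 455) - 184901 = 2*(-455)/(-931) - 184901 = 2*(-455)*(-1/931) - 184901 = 130/133 - 184901 = -24591703/133 ≈ -1.8490e+5)
H(V, w) = 264 - V (H(V, w) = 2 + (262 - V) = 264 - V)
j - H(A, x/317) = -24591703/133 - (264 - 1*(-682)) = -24591703/133 - (264 + 682) = -24591703/133 - 1*946 = -24591703/133 - 946 = -24717521/133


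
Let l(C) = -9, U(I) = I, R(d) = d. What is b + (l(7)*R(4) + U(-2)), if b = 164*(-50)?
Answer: -8238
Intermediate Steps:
b = -8200
b + (l(7)*R(4) + U(-2)) = -8200 + (-9*4 - 2) = -8200 + (-36 - 2) = -8200 - 38 = -8238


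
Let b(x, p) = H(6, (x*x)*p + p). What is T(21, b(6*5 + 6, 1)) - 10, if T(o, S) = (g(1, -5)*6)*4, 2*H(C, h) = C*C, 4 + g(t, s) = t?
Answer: -82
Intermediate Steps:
g(t, s) = -4 + t
H(C, h) = C²/2 (H(C, h) = (C*C)/2 = C²/2)
b(x, p) = 18 (b(x, p) = (½)*6² = (½)*36 = 18)
T(o, S) = -72 (T(o, S) = ((-4 + 1)*6)*4 = -3*6*4 = -18*4 = -72)
T(21, b(6*5 + 6, 1)) - 10 = -72 - 10 = -82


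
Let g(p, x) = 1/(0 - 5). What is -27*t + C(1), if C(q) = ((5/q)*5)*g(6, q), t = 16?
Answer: -437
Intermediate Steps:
g(p, x) = -⅕ (g(p, x) = 1/(-5) = -⅕)
C(q) = -5/q (C(q) = ((5/q)*5)*(-⅕) = (25/q)*(-⅕) = -5/q)
-27*t + C(1) = -27*16 - 5/1 = -432 - 5*1 = -432 - 5 = -437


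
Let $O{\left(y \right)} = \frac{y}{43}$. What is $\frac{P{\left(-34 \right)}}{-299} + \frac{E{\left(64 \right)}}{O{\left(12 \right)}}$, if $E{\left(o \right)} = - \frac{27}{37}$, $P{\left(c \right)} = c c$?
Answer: $- \frac{286801}{44252} \approx -6.4811$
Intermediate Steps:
$O{\left(y \right)} = \frac{y}{43}$ ($O{\left(y \right)} = y \frac{1}{43} = \frac{y}{43}$)
$P{\left(c \right)} = c^{2}$
$E{\left(o \right)} = - \frac{27}{37}$ ($E{\left(o \right)} = \left(-27\right) \frac{1}{37} = - \frac{27}{37}$)
$\frac{P{\left(-34 \right)}}{-299} + \frac{E{\left(64 \right)}}{O{\left(12 \right)}} = \frac{\left(-34\right)^{2}}{-299} - \frac{27}{37 \cdot \frac{1}{43} \cdot 12} = 1156 \left(- \frac{1}{299}\right) - \frac{27}{37 \cdot \frac{12}{43}} = - \frac{1156}{299} - \frac{387}{148} = - \frac{286801}{44252}$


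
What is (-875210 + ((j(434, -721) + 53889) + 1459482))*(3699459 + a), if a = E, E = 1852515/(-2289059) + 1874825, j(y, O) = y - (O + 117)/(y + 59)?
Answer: 4017161403659992067299/1128506087 ≈ 3.5597e+12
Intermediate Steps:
j(y, O) = y - (117 + O)/(59 + y)
E = 4291583187160/2289059 (E = 1852515*(-1/2289059) + 1874825 = -1852515/2289059 + 1874825 = 4291583187160/2289059 ≈ 1.8748e+6)
a = 4291583187160/2289059 ≈ 1.8748e+6
(-875210 + ((j(434, -721) + 53889) + 1459482))*(3699459 + a) = (-875210 + (((-117 + 434² - 1*(-721) + 59*434)/(59 + 434) + 53889) + 1459482))*(3699459 + 4291583187160/2289059) = (-875210 + (((-117 + 188356 + 721 + 25606)/493 + 53889) + 1459482))*(12759863106241/2289059) = (-875210 + (((1/493)*214566 + 53889) + 1459482))*(12759863106241/2289059) = (-875210 + ((214566/493 + 53889) + 1459482))*(12759863106241/2289059) = (-875210 + (26781843/493 + 1459482))*(12759863106241/2289059) = (-875210 + 746306469/493)*(12759863106241/2289059) = (314827939/493)*(12759863106241/2289059) = 4017161403659992067299/1128506087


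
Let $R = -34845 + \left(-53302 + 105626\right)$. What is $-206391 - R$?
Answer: $-223870$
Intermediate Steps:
$R = 17479$ ($R = -34845 + 52324 = 17479$)
$-206391 - R = -206391 - 17479 = -223870$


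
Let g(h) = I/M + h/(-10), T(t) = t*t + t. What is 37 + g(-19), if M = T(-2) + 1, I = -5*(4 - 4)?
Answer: 389/10 ≈ 38.900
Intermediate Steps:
I = 0 (I = -5*0 = 0)
T(t) = t + t**2 (T(t) = t**2 + t = t + t**2)
M = 3 (M = -2*(1 - 2) + 1 = -2*(-1) + 1 = 2 + 1 = 3)
g(h) = -h/10 (g(h) = 0/3 + h/(-10) = 0*(1/3) + h*(-1/10) = 0 - h/10 = -h/10)
37 + g(-19) = 37 - 1/10*(-19) = 37 + 19/10 = 389/10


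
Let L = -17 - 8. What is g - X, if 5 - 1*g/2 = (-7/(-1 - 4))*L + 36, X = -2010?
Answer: 2018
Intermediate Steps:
L = -25
g = 8 (g = 10 - 2*(-7/(-1 - 4)*(-25) + 36) = 10 - 2*(-7/(-5)*(-25) + 36) = 10 - 2*(-7*(-⅕)*(-25) + 36) = 10 - 2*((7/5)*(-25) + 36) = 10 - 2*(-35 + 36) = 10 - 2*1 = 10 - 2 = 8)
g - X = 8 - 1*(-2010) = 8 + 2010 = 2018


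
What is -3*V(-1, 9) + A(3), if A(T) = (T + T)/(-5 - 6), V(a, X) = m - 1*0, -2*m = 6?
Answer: 93/11 ≈ 8.4545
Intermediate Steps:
m = -3 (m = -½*6 = -3)
V(a, X) = -3 (V(a, X) = -3 - 1*0 = -3 + 0 = -3)
A(T) = -2*T/11 (A(T) = (2*T)/(-11) = (2*T)*(-1/11) = -2*T/11)
-3*V(-1, 9) + A(3) = -3*(-3) - 2/11*3 = 9 - 6/11 = 93/11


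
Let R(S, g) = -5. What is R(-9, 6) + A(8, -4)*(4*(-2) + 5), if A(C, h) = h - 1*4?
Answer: 19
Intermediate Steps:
A(C, h) = -4 + h (A(C, h) = h - 4 = -4 + h)
R(-9, 6) + A(8, -4)*(4*(-2) + 5) = -5 + (-4 - 4)*(4*(-2) + 5) = -5 - 8*(-8 + 5) = -5 - 8*(-3) = -5 + 24 = 19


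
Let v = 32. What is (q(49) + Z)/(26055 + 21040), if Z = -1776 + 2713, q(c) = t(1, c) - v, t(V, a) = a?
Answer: 954/47095 ≈ 0.020257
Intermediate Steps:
q(c) = -32 + c (q(c) = c - 1*32 = c - 32 = -32 + c)
Z = 937
(q(49) + Z)/(26055 + 21040) = ((-32 + 49) + 937)/(26055 + 21040) = (17 + 937)/47095 = 954*(1/47095) = 954/47095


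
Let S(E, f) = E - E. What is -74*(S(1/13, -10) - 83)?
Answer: 6142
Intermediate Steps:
S(E, f) = 0
-74*(S(1/13, -10) - 83) = -74*(0 - 83) = -74*(-83) = 6142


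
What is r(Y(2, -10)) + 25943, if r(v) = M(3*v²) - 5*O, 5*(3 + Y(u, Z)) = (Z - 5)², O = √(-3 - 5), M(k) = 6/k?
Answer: 22881727/882 - 10*I*√2 ≈ 25943.0 - 14.142*I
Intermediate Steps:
O = 2*I*√2 (O = √(-8) = 2*I*√2 ≈ 2.8284*I)
Y(u, Z) = -3 + (-5 + Z)²/5 (Y(u, Z) = -3 + (Z - 5)²/5 = -3 + (-5 + Z)²/5)
r(v) = 2/v² - 10*I*√2 (r(v) = 6/((3*v²)) - 10*I*√2 = 6*(1/(3*v²)) - 10*I*√2 = 2/v² - 10*I*√2)
r(Y(2, -10)) + 25943 = (2/(-3 + (-5 - 10)²/5)² - 10*I*√2) + 25943 = (2/(-3 + (⅕)*(-15)²)² - 10*I*√2) + 25943 = (2/(-3 + (⅕)*225)² - 10*I*√2) + 25943 = (2/(-3 + 45)² - 10*I*√2) + 25943 = (2/42² - 10*I*√2) + 25943 = (2*(1/1764) - 10*I*√2) + 25943 = (1/882 - 10*I*√2) + 25943 = 22881727/882 - 10*I*√2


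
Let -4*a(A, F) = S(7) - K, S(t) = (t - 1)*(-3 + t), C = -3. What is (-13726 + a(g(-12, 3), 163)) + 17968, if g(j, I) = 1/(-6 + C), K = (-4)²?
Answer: 4240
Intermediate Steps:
S(t) = (-1 + t)*(-3 + t)
K = 16
g(j, I) = -⅑ (g(j, I) = 1/(-6 - 3) = 1/(-9) = -⅑)
a(A, F) = -2 (a(A, F) = -((3 + 7² - 4*7) - 1*16)/4 = -((3 + 49 - 28) - 16)/4 = -(24 - 16)/4 = -¼*8 = -2)
(-13726 + a(g(-12, 3), 163)) + 17968 = (-13726 - 2) + 17968 = -13728 + 17968 = 4240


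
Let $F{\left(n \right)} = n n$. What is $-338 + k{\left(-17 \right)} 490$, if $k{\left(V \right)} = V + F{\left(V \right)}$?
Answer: $132942$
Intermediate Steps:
$F{\left(n \right)} = n^{2}$
$k{\left(V \right)} = V + V^{2}$
$-338 + k{\left(-17 \right)} 490 = -338 + - 17 \left(1 - 17\right) 490 = -338 + \left(-17\right) \left(-16\right) 490 = -338 + 272 \cdot 490 = -338 + 133280 = 132942$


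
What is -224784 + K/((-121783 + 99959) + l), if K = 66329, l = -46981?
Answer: -15466329449/68805 ≈ -2.2479e+5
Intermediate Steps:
-224784 + K/((-121783 + 99959) + l) = -224784 + 66329/((-121783 + 99959) - 46981) = -224784 + 66329/(-21824 - 46981) = -224784 + 66329/(-68805) = -224784 + 66329*(-1/68805) = -224784 - 66329/68805 = -15466329449/68805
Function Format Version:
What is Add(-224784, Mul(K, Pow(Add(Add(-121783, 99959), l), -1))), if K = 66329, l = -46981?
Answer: Rational(-15466329449, 68805) ≈ -2.2479e+5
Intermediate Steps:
Add(-224784, Mul(K, Pow(Add(Add(-121783, 99959), l), -1))) = Add(-224784, Mul(66329, Pow(Add(Add(-121783, 99959), -46981), -1))) = Add(-224784, Mul(66329, Pow(Add(-21824, -46981), -1))) = Add(-224784, Mul(66329, Pow(-68805, -1))) = Add(-224784, Mul(66329, Rational(-1, 68805))) = Add(-224784, Rational(-66329, 68805)) = Rational(-15466329449, 68805)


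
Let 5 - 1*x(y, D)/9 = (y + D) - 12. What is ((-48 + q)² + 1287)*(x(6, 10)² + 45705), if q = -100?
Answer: 1061823126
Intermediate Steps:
x(y, D) = 153 - 9*D - 9*y (x(y, D) = 45 - 9*((y + D) - 12) = 45 - 9*((D + y) - 12) = 45 - 9*(-12 + D + y) = 45 + (108 - 9*D - 9*y) = 153 - 9*D - 9*y)
((-48 + q)² + 1287)*(x(6, 10)² + 45705) = ((-48 - 100)² + 1287)*((153 - 9*10 - 9*6)² + 45705) = ((-148)² + 1287)*((153 - 90 - 54)² + 45705) = (21904 + 1287)*(9² + 45705) = 23191*(81 + 45705) = 23191*45786 = 1061823126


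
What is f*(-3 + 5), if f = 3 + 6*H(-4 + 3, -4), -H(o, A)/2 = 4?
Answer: -90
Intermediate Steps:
H(o, A) = -8 (H(o, A) = -2*4 = -8)
f = -45 (f = 3 + 6*(-8) = 3 - 48 = -45)
f*(-3 + 5) = -45*(-3 + 5) = -45*2 = -90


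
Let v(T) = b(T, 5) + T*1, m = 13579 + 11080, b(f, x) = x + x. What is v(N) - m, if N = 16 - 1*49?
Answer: -24682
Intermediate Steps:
N = -33 (N = 16 - 49 = -33)
b(f, x) = 2*x
m = 24659
v(T) = 10 + T (v(T) = 2*5 + T*1 = 10 + T)
v(N) - m = (10 - 33) - 1*24659 = -23 - 24659 = -24682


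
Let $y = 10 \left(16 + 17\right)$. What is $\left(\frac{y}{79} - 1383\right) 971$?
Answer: $- \frac{105768117}{79} \approx -1.3388 \cdot 10^{6}$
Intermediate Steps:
$y = 330$ ($y = 10 \cdot 33 = 330$)
$\left(\frac{y}{79} - 1383\right) 971 = \left(\frac{330}{79} - 1383\right) 971 = \left(- \frac{108927}{79}\right) 971 = - \frac{105768117}{79}$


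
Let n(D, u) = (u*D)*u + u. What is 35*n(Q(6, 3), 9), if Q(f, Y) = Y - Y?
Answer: 315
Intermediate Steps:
Q(f, Y) = 0
n(D, u) = u + D*u**2 (n(D, u) = (D*u)*u + u = D*u**2 + u = u + D*u**2)
35*n(Q(6, 3), 9) = 35*(9*(1 + 0*9)) = 35*(9*(1 + 0)) = 35*(9*1) = 35*9 = 315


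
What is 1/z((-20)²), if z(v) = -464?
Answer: -1/464 ≈ -0.0021552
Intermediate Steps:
1/z((-20)²) = 1/(-464) = -1/464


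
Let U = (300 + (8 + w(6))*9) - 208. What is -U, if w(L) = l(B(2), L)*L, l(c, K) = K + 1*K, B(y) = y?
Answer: -812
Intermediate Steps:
l(c, K) = 2*K (l(c, K) = K + K = 2*K)
w(L) = 2*L² (w(L) = (2*L)*L = 2*L²)
U = 812 (U = (300 + (8 + 2*6²)*9) - 208 = (300 + (8 + 2*36)*9) - 208 = (300 + (8 + 72)*9) - 208 = (300 + 80*9) - 208 = (300 + 720) - 208 = 1020 - 208 = 812)
-U = -1*812 = -812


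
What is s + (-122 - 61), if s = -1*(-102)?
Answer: -81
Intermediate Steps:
s = 102
s + (-122 - 61) = 102 + (-122 - 61) = 102 - 183 = -81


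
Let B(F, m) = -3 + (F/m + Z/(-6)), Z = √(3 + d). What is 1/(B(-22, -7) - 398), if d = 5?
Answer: -175455/69805927 + 147*√2/69805927 ≈ -0.0025105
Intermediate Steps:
Z = 2*√2 (Z = √(3 + 5) = √8 = 2*√2 ≈ 2.8284)
B(F, m) = -3 - √2/3 + F/m (B(F, m) = -3 + (F/m + (2*√2)/(-6)) = -3 + (F/m + (2*√2)*(-⅙)) = -3 + (F/m - √2/3) = -3 + (-√2/3 + F/m) = -3 - √2/3 + F/m)
1/(B(-22, -7) - 398) = 1/((-3 - √2/3 - 22/(-7)) - 398) = 1/((-3 - √2/3 - 22*(-⅐)) - 398) = 1/((-3 - √2/3 + 22/7) - 398) = 1/((⅐ - √2/3) - 398) = 1/(-2785/7 - √2/3)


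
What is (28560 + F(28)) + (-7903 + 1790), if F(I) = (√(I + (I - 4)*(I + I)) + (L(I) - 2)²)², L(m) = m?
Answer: 480795 + 18928*√7 ≈ 5.3087e+5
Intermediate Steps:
F(I) = ((-2 + I)² + √(I + 2*I*(-4 + I)))² (F(I) = (√(I + (I - 4)*(I + I)) + (I - 2)²)² = (√(I + (-4 + I)*(2*I)) + (-2 + I)²)² = (√(I + 2*I*(-4 + I)) + (-2 + I)²)² = ((-2 + I)² + √(I + 2*I*(-4 + I)))²)
(28560 + F(28)) + (-7903 + 1790) = (28560 + (√(28*(-7 + 2*28)) + (-2 + 28)²)²) + (-7903 + 1790) = (28560 + (√(28*(-7 + 56)) + 26²)²) - 6113 = (28560 + (√(28*49) + 676)²) - 6113 = (28560 + (√1372 + 676)²) - 6113 = (28560 + (14*√7 + 676)²) - 6113 = (28560 + (676 + 14*√7)²) - 6113 = 22447 + (676 + 14*√7)²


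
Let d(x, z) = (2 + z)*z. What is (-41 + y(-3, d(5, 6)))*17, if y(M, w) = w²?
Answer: 38471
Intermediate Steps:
d(x, z) = z*(2 + z)
(-41 + y(-3, d(5, 6)))*17 = (-41 + (6*(2 + 6))²)*17 = (-41 + (6*8)²)*17 = (-41 + 48²)*17 = (-41 + 2304)*17 = 2263*17 = 38471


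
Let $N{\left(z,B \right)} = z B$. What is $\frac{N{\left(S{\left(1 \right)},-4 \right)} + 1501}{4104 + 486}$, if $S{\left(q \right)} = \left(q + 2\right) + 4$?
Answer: $\frac{491}{1530} \approx 0.32092$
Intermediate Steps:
$S{\left(q \right)} = 6 + q$ ($S{\left(q \right)} = \left(2 + q\right) + 4 = 6 + q$)
$N{\left(z,B \right)} = B z$
$\frac{N{\left(S{\left(1 \right)},-4 \right)} + 1501}{4104 + 486} = \frac{- 4 \left(6 + 1\right) + 1501}{4104 + 486} = \frac{\left(-4\right) 7 + 1501}{4590} = \left(-28 + 1501\right) \frac{1}{4590} = 1473 \cdot \frac{1}{4590} = \frac{491}{1530}$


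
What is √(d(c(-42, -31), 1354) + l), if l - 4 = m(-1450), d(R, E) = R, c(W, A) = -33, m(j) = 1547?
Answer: √1518 ≈ 38.962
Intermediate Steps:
l = 1551 (l = 4 + 1547 = 1551)
√(d(c(-42, -31), 1354) + l) = √(-33 + 1551) = √1518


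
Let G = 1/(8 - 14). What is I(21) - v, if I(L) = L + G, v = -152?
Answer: 1037/6 ≈ 172.83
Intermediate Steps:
G = -1/6 (G = 1/(-6) = -1/6 ≈ -0.16667)
I(L) = -1/6 + L (I(L) = L - 1/6 = -1/6 + L)
I(21) - v = (-1/6 + 21) - 1*(-152) = 125/6 + 152 = 1037/6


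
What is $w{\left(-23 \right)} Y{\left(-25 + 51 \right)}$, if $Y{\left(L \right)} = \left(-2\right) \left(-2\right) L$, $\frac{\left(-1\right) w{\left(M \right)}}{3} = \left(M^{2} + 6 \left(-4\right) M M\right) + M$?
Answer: $3803280$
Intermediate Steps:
$w{\left(M \right)} = - 3 M + 69 M^{2}$ ($w{\left(M \right)} = - 3 \left(\left(M^{2} + 6 \left(-4\right) M M\right) + M\right) = - 3 \left(\left(M^{2} + - 24 M M\right) + M\right) = - 3 \left(\left(M^{2} - 24 M^{2}\right) + M\right) = - 3 \left(- 23 M^{2} + M\right) = - 3 \left(M - 23 M^{2}\right) = - 3 M + 69 M^{2}$)
$Y{\left(L \right)} = 4 L$
$w{\left(-23 \right)} Y{\left(-25 + 51 \right)} = 3 \left(-23\right) \left(-1 + 23 \left(-23\right)\right) 4 \left(-25 + 51\right) = 3 \left(-23\right) \left(-1 - 529\right) 4 \cdot 26 = 3 \left(-23\right) \left(-530\right) 104 = 36570 \cdot 104 = 3803280$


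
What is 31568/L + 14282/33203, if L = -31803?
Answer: -593941858/1055955009 ≈ -0.56247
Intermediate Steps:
31568/L + 14282/33203 = 31568/(-31803) + 14282/33203 = 31568*(-1/31803) + 14282*(1/33203) = -31568/31803 + 14282/33203 = -593941858/1055955009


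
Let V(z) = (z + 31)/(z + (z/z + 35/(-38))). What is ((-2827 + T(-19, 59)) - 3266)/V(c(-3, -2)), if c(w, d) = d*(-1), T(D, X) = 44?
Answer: -477871/1254 ≈ -381.08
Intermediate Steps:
c(w, d) = -d
V(z) = (31 + z)/(3/38 + z) (V(z) = (31 + z)/(z + (1 + 35*(-1/38))) = (31 + z)/(z + (1 - 35/38)) = (31 + z)/(z + 3/38) = (31 + z)/(3/38 + z))
((-2827 + T(-19, 59)) - 3266)/V(c(-3, -2)) = ((-2827 + 44) - 3266)/((38*(31 - 1*(-2))/(3 + 38*(-1*(-2))))) = (-2783 - 3266)/((38*(31 + 2)/(3 + 38*2))) = -6049/(38*33/(3 + 76)) = -6049/(38*33/79) = -6049/(38*(1/79)*33) = -6049/1254/79 = -6049*79/1254 = -477871/1254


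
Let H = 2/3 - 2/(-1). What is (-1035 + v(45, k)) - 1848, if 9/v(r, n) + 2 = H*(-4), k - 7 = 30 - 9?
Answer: -109581/38 ≈ -2883.7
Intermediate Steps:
k = 28 (k = 7 + (30 - 9) = 7 + 21 = 28)
H = 8/3 (H = 2*(⅓) - 2*(-1) = ⅔ + 2 = 8/3 ≈ 2.6667)
v(r, n) = -27/38 (v(r, n) = 9/(-2 + (8/3)*(-4)) = 9/(-2 - 32/3) = 9/(-38/3) = 9*(-3/38) = -27/38)
(-1035 + v(45, k)) - 1848 = (-1035 - 27/38) - 1848 = -39357/38 - 1848 = -109581/38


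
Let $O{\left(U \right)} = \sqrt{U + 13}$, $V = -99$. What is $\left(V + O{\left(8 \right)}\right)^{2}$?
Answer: $\left(99 - \sqrt{21}\right)^{2} \approx 8914.7$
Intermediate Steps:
$O{\left(U \right)} = \sqrt{13 + U}$
$\left(V + O{\left(8 \right)}\right)^{2} = \left(-99 + \sqrt{13 + 8}\right)^{2} = \left(-99 + \sqrt{21}\right)^{2}$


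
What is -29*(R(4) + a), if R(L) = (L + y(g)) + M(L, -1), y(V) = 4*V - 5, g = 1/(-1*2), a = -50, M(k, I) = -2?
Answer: 1595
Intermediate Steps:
g = -½ (g = 1/(-2) = -½ ≈ -0.50000)
y(V) = -5 + 4*V
R(L) = -9 + L (R(L) = (L + (-5 + 4*(-½))) - 2 = (L + (-5 - 2)) - 2 = (L - 7) - 2 = (-7 + L) - 2 = -9 + L)
-29*(R(4) + a) = -29*((-9 + 4) - 50) = -29*(-5 - 50) = -29*(-55) = 1595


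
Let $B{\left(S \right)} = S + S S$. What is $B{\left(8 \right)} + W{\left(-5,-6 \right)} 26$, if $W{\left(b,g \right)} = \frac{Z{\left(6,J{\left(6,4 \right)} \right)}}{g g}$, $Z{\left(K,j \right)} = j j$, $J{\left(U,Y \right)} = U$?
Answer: $98$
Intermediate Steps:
$Z{\left(K,j \right)} = j^{2}$
$B{\left(S \right)} = S + S^{2}$
$W{\left(b,g \right)} = \frac{36}{g^{2}}$ ($W{\left(b,g \right)} = \frac{6^{2}}{g g} = \frac{36}{g^{2}}$)
$B{\left(8 \right)} + W{\left(-5,-6 \right)} 26 = 8 \left(1 + 8\right) + \frac{36}{36} \cdot 26 = 8 \cdot 9 + 36 \cdot \frac{1}{36} \cdot 26 = 72 + 1 \cdot 26 = 72 + 26 = 98$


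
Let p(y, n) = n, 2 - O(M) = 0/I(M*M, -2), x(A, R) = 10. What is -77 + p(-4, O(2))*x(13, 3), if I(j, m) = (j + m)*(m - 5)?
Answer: -57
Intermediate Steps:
I(j, m) = (-5 + m)*(j + m) (I(j, m) = (j + m)*(-5 + m) = (-5 + m)*(j + m))
O(M) = 2 (O(M) = 2 - 0/((-2)**2 - 5*M*M - 5*(-2) + (M*M)*(-2)) = 2 - 0/(4 - 5*M**2 + 10 + M**2*(-2)) = 2 - 0/(4 - 5*M**2 + 10 - 2*M**2) = 2 - 0/(14 - 7*M**2) = 2 - 1*0 = 2 + 0 = 2)
-77 + p(-4, O(2))*x(13, 3) = -77 + 2*10 = -77 + 20 = -57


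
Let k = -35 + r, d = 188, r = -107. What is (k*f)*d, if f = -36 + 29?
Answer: 186872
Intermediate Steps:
f = -7
k = -142 (k = -35 - 107 = -142)
(k*f)*d = -142*(-7)*188 = 994*188 = 186872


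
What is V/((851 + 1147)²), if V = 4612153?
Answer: 4612153/3992004 ≈ 1.1553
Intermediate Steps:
V/((851 + 1147)²) = 4612153/((851 + 1147)²) = 4612153/(1998²) = 4612153/3992004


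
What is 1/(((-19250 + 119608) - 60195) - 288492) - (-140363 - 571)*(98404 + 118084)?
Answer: 7576646869427567/248329 ≈ 3.0511e+10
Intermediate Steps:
1/(((-19250 + 119608) - 60195) - 288492) - (-140363 - 571)*(98404 + 118084) = 1/((100358 - 60195) - 288492) - (-140934)*216488 = 1/(40163 - 288492) - 1*(-30510519792) = 1/(-248329) + 30510519792 = -1/248329 + 30510519792 = 7576646869427567/248329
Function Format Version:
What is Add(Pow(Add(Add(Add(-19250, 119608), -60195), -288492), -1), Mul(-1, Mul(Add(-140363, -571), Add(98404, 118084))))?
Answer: Rational(7576646869427567, 248329) ≈ 3.0511e+10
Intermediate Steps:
Add(Pow(Add(Add(Add(-19250, 119608), -60195), -288492), -1), Mul(-1, Mul(Add(-140363, -571), Add(98404, 118084)))) = Add(Pow(Add(Add(100358, -60195), -288492), -1), Mul(-1, Mul(-140934, 216488))) = Add(Pow(Add(40163, -288492), -1), Mul(-1, -30510519792)) = Add(Pow(-248329, -1), 30510519792) = Add(Rational(-1, 248329), 30510519792) = Rational(7576646869427567, 248329)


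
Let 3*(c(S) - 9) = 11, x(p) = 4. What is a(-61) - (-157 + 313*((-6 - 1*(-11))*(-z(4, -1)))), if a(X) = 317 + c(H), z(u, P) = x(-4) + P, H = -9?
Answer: 15545/3 ≈ 5181.7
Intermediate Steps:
z(u, P) = 4 + P
c(S) = 38/3 (c(S) = 9 + (1/3)*11 = 9 + 11/3 = 38/3)
a(X) = 989/3 (a(X) = 317 + 38/3 = 989/3)
a(-61) - (-157 + 313*((-6 - 1*(-11))*(-z(4, -1)))) = 989/3 - (-157 + 313*((-6 - 1*(-11))*(-(4 - 1)))) = 989/3 - (-157 + 313*((-6 + 11)*(-1*3))) = 989/3 - (-157 + 313*(5*(-3))) = 989/3 - (-157 + 313*(-15)) = 989/3 - (-157 - 4695) = 989/3 - 1*(-4852) = 989/3 + 4852 = 15545/3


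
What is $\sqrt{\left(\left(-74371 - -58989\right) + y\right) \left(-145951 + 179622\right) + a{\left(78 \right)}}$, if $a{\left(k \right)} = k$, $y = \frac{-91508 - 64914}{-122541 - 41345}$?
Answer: $\frac{i \sqrt{3477487095339288873}}{81943} \approx 22757.0 i$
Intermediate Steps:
$y = \frac{78211}{81943}$ ($y = - \frac{156422}{-163886} = \left(-156422\right) \left(- \frac{1}{163886}\right) = \frac{78211}{81943} \approx 0.95446$)
$\sqrt{\left(\left(-74371 - -58989\right) + y\right) \left(-145951 + 179622\right) + a{\left(78 \right)}} = \sqrt{\left(\left(-74371 - -58989\right) + \frac{78211}{81943}\right) \left(-145951 + 179622\right) + 78} = \sqrt{\left(\left(-74371 + 58989\right) + \frac{78211}{81943}\right) 33671 + 78} = \sqrt{\left(-15382 + \frac{78211}{81943}\right) 33671 + 78} = \sqrt{\left(- \frac{1260369015}{81943}\right) 33671 + 78} = \sqrt{- \frac{42437885104065}{81943} + 78} = \sqrt{- \frac{42437878712511}{81943}} = \frac{i \sqrt{3477487095339288873}}{81943}$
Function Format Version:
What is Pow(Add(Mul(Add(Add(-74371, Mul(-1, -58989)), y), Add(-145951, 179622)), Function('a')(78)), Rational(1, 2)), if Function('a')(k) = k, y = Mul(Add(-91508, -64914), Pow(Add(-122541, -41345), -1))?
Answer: Mul(Rational(1, 81943), I, Pow(3477487095339288873, Rational(1, 2))) ≈ Mul(22757., I)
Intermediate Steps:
y = Rational(78211, 81943) (y = Mul(-156422, Pow(-163886, -1)) = Mul(-156422, Rational(-1, 163886)) = Rational(78211, 81943) ≈ 0.95446)
Pow(Add(Mul(Add(Add(-74371, Mul(-1, -58989)), y), Add(-145951, 179622)), Function('a')(78)), Rational(1, 2)) = Pow(Add(Mul(Add(Add(-74371, Mul(-1, -58989)), Rational(78211, 81943)), Add(-145951, 179622)), 78), Rational(1, 2)) = Pow(Add(Mul(Add(Add(-74371, 58989), Rational(78211, 81943)), 33671), 78), Rational(1, 2)) = Pow(Add(Mul(Add(-15382, Rational(78211, 81943)), 33671), 78), Rational(1, 2)) = Pow(Add(Mul(Rational(-1260369015, 81943), 33671), 78), Rational(1, 2)) = Pow(Add(Rational(-42437885104065, 81943), 78), Rational(1, 2)) = Pow(Rational(-42437878712511, 81943), Rational(1, 2)) = Mul(Rational(1, 81943), I, Pow(3477487095339288873, Rational(1, 2)))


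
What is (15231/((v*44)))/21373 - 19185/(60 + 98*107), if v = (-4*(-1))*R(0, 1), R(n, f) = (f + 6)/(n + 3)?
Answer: -252344319891/138846189328 ≈ -1.8174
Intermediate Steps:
R(n, f) = (6 + f)/(3 + n)
v = 28/3 (v = (-4*(-1))*((6 + 1)/(3 + 0)) = 4*(7/3) = 28/3 ≈ 9.3333)
(15231/((v*44)))/21373 - 19185/(60 + 98*107) = (15231/(((28/3)*44)))/21373 - 19185/(60 + 98*107) = (15231/(1232/3))*(1/21373) - 19185/(60 + 10486) = (15231*(3/1232))*(1/21373) - 19185/10546 = (45693/1232)*(1/21373) - 19185*1/10546 = 45693/26331536 - 19185/10546 = -252344319891/138846189328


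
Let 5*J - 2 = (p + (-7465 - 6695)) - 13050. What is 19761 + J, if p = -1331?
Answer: 70266/5 ≈ 14053.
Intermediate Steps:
J = -28539/5 (J = ⅖ + ((-1331 + (-7465 - 6695)) - 13050)/5 = ⅖ + ((-1331 - 14160) - 13050)/5 = ⅖ + (-15491 - 13050)/5 = ⅖ + (⅕)*(-28541) = ⅖ - 28541/5 = -28539/5 ≈ -5707.8)
19761 + J = 19761 - 28539/5 = 70266/5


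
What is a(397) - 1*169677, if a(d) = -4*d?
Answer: -171265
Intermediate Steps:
a(397) - 1*169677 = -4*397 - 1*169677 = -1588 - 169677 = -171265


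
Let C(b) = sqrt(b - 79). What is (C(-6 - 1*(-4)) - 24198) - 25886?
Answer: -50084 + 9*I ≈ -50084.0 + 9.0*I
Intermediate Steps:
C(b) = sqrt(-79 + b)
(C(-6 - 1*(-4)) - 24198) - 25886 = (sqrt(-79 + (-6 - 1*(-4))) - 24198) - 25886 = (sqrt(-79 + (-6 + 4)) - 24198) - 25886 = (sqrt(-79 - 2) - 24198) - 25886 = (sqrt(-81) - 24198) - 25886 = (9*I - 24198) - 25886 = (-24198 + 9*I) - 25886 = -50084 + 9*I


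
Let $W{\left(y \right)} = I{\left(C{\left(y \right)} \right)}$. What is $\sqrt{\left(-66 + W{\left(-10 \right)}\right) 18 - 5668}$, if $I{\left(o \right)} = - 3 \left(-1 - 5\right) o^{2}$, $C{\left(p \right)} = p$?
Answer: $2 \sqrt{6386} \approx 159.82$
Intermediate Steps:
$I{\left(o \right)} = 18 o^{2}$ ($I{\left(o \right)} = \left(-3\right) \left(-6\right) o^{2} = 18 o^{2}$)
$W{\left(y \right)} = 18 y^{2}$
$\sqrt{\left(-66 + W{\left(-10 \right)}\right) 18 - 5668} = \sqrt{\left(-66 + 18 \left(-10\right)^{2}\right) 18 - 5668} = \sqrt{\left(-66 + 18 \cdot 100\right) 18 - 5668} = \sqrt{\left(-66 + 1800\right) 18 - 5668} = \sqrt{1734 \cdot 18 - 5668} = \sqrt{31212 - 5668} = \sqrt{25544} = 2 \sqrt{6386}$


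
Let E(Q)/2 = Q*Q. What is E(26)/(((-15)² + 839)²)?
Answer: 169/141512 ≈ 0.0011942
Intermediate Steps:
E(Q) = 2*Q² (E(Q) = 2*(Q*Q) = 2*Q²)
E(26)/(((-15)² + 839)²) = (2*26²)/(((-15)² + 839)²) = (2*676)/((225 + 839)²) = 1352/(1064²) = 1352/1132096 = 1352*(1/1132096) = 169/141512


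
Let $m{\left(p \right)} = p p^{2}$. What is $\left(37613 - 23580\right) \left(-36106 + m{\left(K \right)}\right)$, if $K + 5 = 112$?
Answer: $16684352921$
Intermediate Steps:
$K = 107$ ($K = -5 + 112 = 107$)
$m{\left(p \right)} = p^{3}$
$\left(37613 - 23580\right) \left(-36106 + m{\left(K \right)}\right) = \left(37613 - 23580\right) \left(-36106 + 107^{3}\right) = 14033 \left(-36106 + 1225043\right) = 14033 \cdot 1188937 = 16684352921$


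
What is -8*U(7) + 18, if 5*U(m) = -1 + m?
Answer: 42/5 ≈ 8.4000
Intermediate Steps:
U(m) = -1/5 + m/5 (U(m) = (-1 + m)/5 = -1/5 + m/5)
-8*U(7) + 18 = -8*(-1/5 + (1/5)*7) + 18 = -8*(-1/5 + 7/5) + 18 = -8*6/5 + 18 = -48/5 + 18 = 42/5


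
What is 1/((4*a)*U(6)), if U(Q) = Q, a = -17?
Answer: -1/408 ≈ -0.0024510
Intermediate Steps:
1/((4*a)*U(6)) = 1/((4*(-17))*6) = 1/(-68*6) = 1/(-408) = -1/408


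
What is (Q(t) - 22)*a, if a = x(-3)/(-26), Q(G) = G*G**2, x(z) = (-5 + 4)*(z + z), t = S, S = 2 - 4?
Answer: 90/13 ≈ 6.9231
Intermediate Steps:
S = -2
t = -2
x(z) = -2*z
Q(G) = G**3
a = -3/13 (a = -2*(-3)/(-26) = 6*(-1/26) = -3/13 ≈ -0.23077)
(Q(t) - 22)*a = ((-2)**3 - 22)*(-3/13) = (-8 - 22)*(-3/13) = -30*(-3/13) = 90/13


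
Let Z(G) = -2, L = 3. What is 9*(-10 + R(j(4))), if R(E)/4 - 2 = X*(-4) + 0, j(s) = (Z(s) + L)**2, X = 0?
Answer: -18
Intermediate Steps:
j(s) = 1 (j(s) = (-2 + 3)**2 = 1**2 = 1)
R(E) = 8 (R(E) = 8 + 4*(0*(-4) + 0) = 8 + 4*(0 + 0) = 8 + 4*0 = 8 + 0 = 8)
9*(-10 + R(j(4))) = 9*(-10 + 8) = 9*(-2) = -18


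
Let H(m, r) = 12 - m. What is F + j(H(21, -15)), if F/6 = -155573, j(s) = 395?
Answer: -933043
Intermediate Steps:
F = -933438 (F = 6*(-155573) = -933438)
F + j(H(21, -15)) = -933438 + 395 = -933043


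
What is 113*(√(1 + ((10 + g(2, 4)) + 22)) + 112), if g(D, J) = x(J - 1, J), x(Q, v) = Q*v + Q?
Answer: 12656 + 452*√3 ≈ 13439.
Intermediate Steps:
x(Q, v) = Q + Q*v
g(D, J) = (1 + J)*(-1 + J) (g(D, J) = (J - 1)*(1 + J) = (-1 + J)*(1 + J) = (1 + J)*(-1 + J))
113*(√(1 + ((10 + g(2, 4)) + 22)) + 112) = 113*(√(1 + ((10 + (-1 + 4²)) + 22)) + 112) = 113*(√(1 + ((10 + (-1 + 16)) + 22)) + 112) = 113*(√(1 + ((10 + 15) + 22)) + 112) = 113*(√(1 + (25 + 22)) + 112) = 113*(√(1 + 47) + 112) = 113*(√48 + 112) = 113*(4*√3 + 112) = 113*(112 + 4*√3) = 12656 + 452*√3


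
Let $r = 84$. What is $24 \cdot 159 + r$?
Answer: $3900$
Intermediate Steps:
$24 \cdot 159 + r = 24 \cdot 159 + 84 = 3816 + 84 = 3900$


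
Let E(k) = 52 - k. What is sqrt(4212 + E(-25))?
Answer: sqrt(4289) ≈ 65.490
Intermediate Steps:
sqrt(4212 + E(-25)) = sqrt(4212 + (52 - 1*(-25))) = sqrt(4212 + (52 + 25)) = sqrt(4212 + 77) = sqrt(4289)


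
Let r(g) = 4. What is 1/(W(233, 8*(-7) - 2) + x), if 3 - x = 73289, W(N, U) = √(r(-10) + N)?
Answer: -73286/5370837559 - √237/5370837559 ≈ -1.3648e-5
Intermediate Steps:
W(N, U) = √(4 + N)
x = -73286 (x = 3 - 1*73289 = 3 - 73289 = -73286)
1/(W(233, 8*(-7) - 2) + x) = 1/(√(4 + 233) - 73286) = 1/(√237 - 73286) = 1/(-73286 + √237)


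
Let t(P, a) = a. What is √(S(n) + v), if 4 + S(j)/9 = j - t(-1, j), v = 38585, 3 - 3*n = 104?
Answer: √38549 ≈ 196.34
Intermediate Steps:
n = -101/3 (n = 1 - ⅓*104 = 1 - 104/3 = -101/3 ≈ -33.667)
S(j) = -36 (S(j) = -36 + 9*(j - j) = -36 + 9*0 = -36 + 0 = -36)
√(S(n) + v) = √(-36 + 38585) = √38549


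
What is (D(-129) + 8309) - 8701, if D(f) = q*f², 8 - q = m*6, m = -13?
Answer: 1430734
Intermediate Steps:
q = 86 (q = 8 - (-13)*6 = 8 - 1*(-78) = 8 + 78 = 86)
D(f) = 86*f²
(D(-129) + 8309) - 8701 = (86*(-129)² + 8309) - 8701 = (86*16641 + 8309) - 8701 = (1431126 + 8309) - 8701 = 1439435 - 8701 = 1430734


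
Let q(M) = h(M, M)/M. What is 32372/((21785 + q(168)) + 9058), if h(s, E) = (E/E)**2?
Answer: 5438496/5181625 ≈ 1.0496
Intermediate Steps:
h(s, E) = 1 (h(s, E) = 1**2 = 1)
q(M) = 1/M
32372/((21785 + q(168)) + 9058) = 32372/((21785 + 1/168) + 9058) = 32372/(3659881/168 + 9058) = 32372/(5181625/168) = 32372*(168/5181625) = 5438496/5181625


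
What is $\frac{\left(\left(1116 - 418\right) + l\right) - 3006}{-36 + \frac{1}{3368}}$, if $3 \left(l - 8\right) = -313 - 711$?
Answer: $\frac{3812576}{51963} \approx 73.371$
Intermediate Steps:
$l = - \frac{1000}{3}$ ($l = 8 + \frac{-313 - 711}{3} = 8 + \frac{1}{3} \left(-1024\right) = 8 - \frac{1024}{3} = - \frac{1000}{3} \approx -333.33$)
$\frac{\left(\left(1116 - 418\right) + l\right) - 3006}{-36 + \frac{1}{3368}} = \frac{\left(\left(1116 - 418\right) - \frac{1000}{3}\right) - 3006}{-36 + \frac{1}{3368}} = \frac{\left(698 - \frac{1000}{3}\right) - 3006}{-36 + \frac{1}{3368}} = \frac{\frac{1094}{3} - 3006}{- \frac{121247}{3368}} = \left(- \frac{7924}{3}\right) \left(- \frac{3368}{121247}\right) = \frac{3812576}{51963}$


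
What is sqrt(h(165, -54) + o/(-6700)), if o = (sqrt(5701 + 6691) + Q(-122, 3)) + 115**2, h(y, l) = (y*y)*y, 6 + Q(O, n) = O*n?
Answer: sqrt(2016514051349 - 134*sqrt(3098))/670 ≈ 2119.5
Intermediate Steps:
Q(O, n) = -6 + O*n
h(y, l) = y**3 (h(y, l) = y**2*y = y**3)
o = 12853 + 2*sqrt(3098) (o = (sqrt(5701 + 6691) + (-6 - 122*3)) + 115**2 = (sqrt(12392) + (-6 - 366)) + 13225 = (2*sqrt(3098) - 372) + 13225 = (-372 + 2*sqrt(3098)) + 13225 = 12853 + 2*sqrt(3098) ≈ 12964.)
sqrt(h(165, -54) + o/(-6700)) = sqrt(165**3 + (12853 + 2*sqrt(3098))/(-6700)) = sqrt(4492125 + (12853 + 2*sqrt(3098))*(-1/6700)) = sqrt(4492125 + (-12853/6700 - sqrt(3098)/3350)) = sqrt(30097224647/6700 - sqrt(3098)/3350)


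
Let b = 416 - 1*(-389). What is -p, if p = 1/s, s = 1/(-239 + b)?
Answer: -566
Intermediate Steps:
b = 805 (b = 416 + 389 = 805)
s = 1/566 (s = 1/(-239 + 805) = 1/566 ≈ 0.0017668)
p = 566 (p = 1/(1/566) = 566)
-p = -1*566 = -566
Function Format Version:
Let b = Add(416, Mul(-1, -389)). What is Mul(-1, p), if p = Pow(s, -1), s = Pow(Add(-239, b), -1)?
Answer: -566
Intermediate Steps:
b = 805 (b = Add(416, 389) = 805)
s = Rational(1, 566) (s = Pow(Add(-239, 805), -1) = Pow(566, -1) = Rational(1, 566) ≈ 0.0017668)
p = 566 (p = Pow(Rational(1, 566), -1) = 566)
Mul(-1, p) = Mul(-1, 566) = -566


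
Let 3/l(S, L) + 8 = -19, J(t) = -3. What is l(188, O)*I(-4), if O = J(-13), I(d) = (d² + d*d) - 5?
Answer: -3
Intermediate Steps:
I(d) = -5 + 2*d² (I(d) = (d² + d²) - 5 = 2*d² - 5 = -5 + 2*d²)
O = -3
l(S, L) = -⅑ (l(S, L) = 3/(-8 - 19) = 3/(-27) = 3*(-1/27) = -⅑)
l(188, O)*I(-4) = -(-5 + 2*(-4)²)/9 = -(-5 + 2*16)/9 = -(-5 + 32)/9 = -⅑*27 = -3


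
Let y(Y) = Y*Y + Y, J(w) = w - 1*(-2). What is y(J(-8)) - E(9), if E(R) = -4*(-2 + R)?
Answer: 58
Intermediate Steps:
J(w) = 2 + w (J(w) = w + 2 = 2 + w)
E(R) = 8 - 4*R
y(Y) = Y + Y**2 (y(Y) = Y**2 + Y = Y + Y**2)
y(J(-8)) - E(9) = (2 - 8)*(1 + (2 - 8)) - (8 - 4*9) = -6*(1 - 6) - (8 - 36) = -6*(-5) - 1*(-28) = 30 + 28 = 58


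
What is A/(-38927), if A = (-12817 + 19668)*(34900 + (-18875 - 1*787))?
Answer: -104395538/38927 ≈ -2681.8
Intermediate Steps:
A = 104395538 (A = 6851*(34900 + (-18875 - 787)) = 6851*(34900 - 19662) = 6851*15238 = 104395538)
A/(-38927) = 104395538/(-38927) = 104395538*(-1/38927) = -104395538/38927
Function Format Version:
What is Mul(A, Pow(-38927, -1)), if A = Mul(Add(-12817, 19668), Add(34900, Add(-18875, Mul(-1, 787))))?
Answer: Rational(-104395538, 38927) ≈ -2681.8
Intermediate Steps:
A = 104395538 (A = Mul(6851, Add(34900, Add(-18875, -787))) = Mul(6851, Add(34900, -19662)) = Mul(6851, 15238) = 104395538)
Mul(A, Pow(-38927, -1)) = Mul(104395538, Pow(-38927, -1)) = Mul(104395538, Rational(-1, 38927)) = Rational(-104395538, 38927)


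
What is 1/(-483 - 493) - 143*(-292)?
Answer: 40753855/976 ≈ 41756.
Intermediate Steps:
1/(-483 - 493) - 143*(-292) = 1/(-976) + 41756 = -1/976 + 41756 = 40753855/976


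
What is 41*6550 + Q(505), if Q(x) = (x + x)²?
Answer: 1288650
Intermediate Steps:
Q(x) = 4*x² (Q(x) = (2*x)² = 4*x²)
41*6550 + Q(505) = 41*6550 + 4*505² = 268550 + 4*255025 = 268550 + 1020100 = 1288650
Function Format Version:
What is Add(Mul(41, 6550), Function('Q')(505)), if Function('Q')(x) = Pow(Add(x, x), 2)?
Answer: 1288650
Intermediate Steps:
Function('Q')(x) = Mul(4, Pow(x, 2)) (Function('Q')(x) = Pow(Mul(2, x), 2) = Mul(4, Pow(x, 2)))
Add(Mul(41, 6550), Function('Q')(505)) = Add(Mul(41, 6550), Mul(4, Pow(505, 2))) = Add(268550, Mul(4, 255025)) = Add(268550, 1020100) = 1288650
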